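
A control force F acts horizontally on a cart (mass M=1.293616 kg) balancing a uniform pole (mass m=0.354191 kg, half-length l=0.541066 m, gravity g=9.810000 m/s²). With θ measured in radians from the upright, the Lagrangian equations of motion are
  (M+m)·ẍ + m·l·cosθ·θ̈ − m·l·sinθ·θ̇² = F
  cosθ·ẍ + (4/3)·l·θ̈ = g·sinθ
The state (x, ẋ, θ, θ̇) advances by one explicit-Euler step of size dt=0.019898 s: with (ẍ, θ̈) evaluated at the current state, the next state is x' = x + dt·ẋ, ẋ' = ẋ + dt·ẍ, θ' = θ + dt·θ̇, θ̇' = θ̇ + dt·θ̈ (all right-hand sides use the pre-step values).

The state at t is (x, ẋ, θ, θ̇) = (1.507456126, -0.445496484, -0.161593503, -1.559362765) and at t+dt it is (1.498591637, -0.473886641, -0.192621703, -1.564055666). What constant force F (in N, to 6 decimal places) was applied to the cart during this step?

ẍ = (ẋ'−ẋ)/dt = (-0.473886641−-0.445496484)/0.019898 = -1.426784
θ̈ = (θ̇'−θ̇)/dt = (-1.564055666−-1.559362765)/0.019898 = -0.235848
sinθ=-0.160891, cosθ=0.986972
F = (M+m)·ẍ + m·l·cosθ·θ̈ − m·l·sinθ·θ̇² = -2.351065 + -0.044609 − -0.074975 = -2.320700

F = -2.320700 N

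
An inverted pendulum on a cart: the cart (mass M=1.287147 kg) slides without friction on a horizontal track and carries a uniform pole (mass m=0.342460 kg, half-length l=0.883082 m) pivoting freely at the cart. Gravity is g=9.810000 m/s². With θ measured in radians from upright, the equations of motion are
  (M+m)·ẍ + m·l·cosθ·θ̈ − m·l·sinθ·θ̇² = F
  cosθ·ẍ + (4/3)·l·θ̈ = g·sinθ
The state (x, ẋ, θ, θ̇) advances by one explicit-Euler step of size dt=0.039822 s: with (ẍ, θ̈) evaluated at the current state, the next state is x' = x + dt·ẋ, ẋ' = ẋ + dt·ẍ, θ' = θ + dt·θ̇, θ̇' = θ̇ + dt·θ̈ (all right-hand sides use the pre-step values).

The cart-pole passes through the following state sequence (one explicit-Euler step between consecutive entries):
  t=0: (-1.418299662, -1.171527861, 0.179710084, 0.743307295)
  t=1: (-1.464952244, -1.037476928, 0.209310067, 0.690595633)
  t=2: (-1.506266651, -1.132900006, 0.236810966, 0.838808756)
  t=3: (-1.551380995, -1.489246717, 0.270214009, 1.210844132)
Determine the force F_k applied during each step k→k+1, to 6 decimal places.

F_0 = 5.061942 N
F_1 = -2.833890 N
F_2 = -11.885943 N

step 0→1:
  ẍ = (ẋ'−ẋ)/dt = (-1.037476928−-1.171527861)/0.039822 = 3.366253
  θ̈ = (θ̇'−θ̇)/dt = (0.690595633−0.743307295)/0.039822 = -1.323682
  sinθ=0.178744, cosθ=0.983896
  F = (M+m)·ẍ + m·l·cosθ·θ̈ − m·l·sinθ·θ̇² = 5.485670 + -0.393861 − 0.029866 = 5.061942
step 1→2:
  ẍ = (ẋ'−ẋ)/dt = (-1.132900006−-1.037476928)/0.039822 = -2.396240
  θ̈ = (θ̇'−θ̇)/dt = (0.838808756−0.690595633)/0.039822 = 3.721890
  sinθ=0.207785, cosθ=0.978175
  F = (M+m)·ẍ + m·l·cosθ·θ̈ − m·l·sinθ·θ̇² = -3.904930 + 1.101009 − 0.029969 = -2.833890
step 2→3:
  ẍ = (ẋ'−ẋ)/dt = (-1.489246717−-1.132900006)/0.039822 = -8.948489
  θ̈ = (θ̇'−θ̇)/dt = (1.210844132−0.838808756)/0.039822 = 9.342458
  sinθ=0.234604, cosθ=0.972091
  F = (M+m)·ẍ + m·l·cosθ·θ̈ − m·l·sinθ·θ̇² = -14.582520 + 2.746496 − 0.049920 = -11.885943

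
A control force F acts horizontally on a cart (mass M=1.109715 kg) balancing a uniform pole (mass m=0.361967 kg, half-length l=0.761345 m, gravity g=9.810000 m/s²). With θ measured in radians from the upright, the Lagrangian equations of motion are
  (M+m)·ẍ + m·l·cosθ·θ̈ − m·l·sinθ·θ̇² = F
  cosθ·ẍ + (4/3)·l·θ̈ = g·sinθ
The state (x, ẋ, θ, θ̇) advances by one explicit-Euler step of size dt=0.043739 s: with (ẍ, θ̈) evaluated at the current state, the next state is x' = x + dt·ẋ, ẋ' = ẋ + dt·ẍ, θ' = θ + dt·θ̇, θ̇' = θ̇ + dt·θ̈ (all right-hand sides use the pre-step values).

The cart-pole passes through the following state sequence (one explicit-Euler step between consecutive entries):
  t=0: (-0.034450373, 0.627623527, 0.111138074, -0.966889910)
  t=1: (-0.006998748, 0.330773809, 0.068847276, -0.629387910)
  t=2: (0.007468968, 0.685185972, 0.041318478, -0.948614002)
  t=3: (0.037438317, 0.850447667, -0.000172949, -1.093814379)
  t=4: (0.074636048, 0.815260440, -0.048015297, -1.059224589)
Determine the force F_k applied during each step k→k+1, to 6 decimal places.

F_0 = -7.903304 N
F_1 = 9.910813 N
F_2 = 4.636233 N
F_3 = -0.965948 N

step 0→1:
  ẍ = (ẋ'−ẋ)/dt = (0.330773809−0.627623527)/0.043739 = -6.786843
  θ̈ = (θ̇'−θ̇)/dt = (-0.629387910−-0.966889910)/0.043739 = 7.716272
  sinθ=0.110909, cosθ=0.993831
  F = (M+m)·ẍ + m·l·cosθ·θ̈ − m·l·sinθ·θ̇² = -9.988074 + 2.113345 − 0.028574 = -7.903304
step 1→2:
  ẍ = (ẋ'−ẋ)/dt = (0.685185972−0.330773809)/0.043739 = 8.102887
  θ̈ = (θ̇'−θ̇)/dt = (-0.948614002−-0.629387910)/0.043739 = -7.298431
  sinθ=0.068793, cosθ=0.997631
  F = (M+m)·ẍ + m·l·cosθ·θ̈ − m·l·sinθ·θ̇² = 11.924873 + -2.006550 − 0.007510 = 9.910813
step 2→3:
  ẍ = (ẋ'−ẋ)/dt = (0.850447667−0.685185972)/0.043739 = 3.778360
  θ̈ = (θ̇'−θ̇)/dt = (-1.093814379−-0.948614002)/0.043739 = -3.319700
  sinθ=0.041307, cosθ=0.999147
  F = (M+m)·ẍ + m·l·cosθ·θ̈ − m·l·sinθ·θ̇² = 5.560545 + -0.914068 − 0.010244 = 4.636233
step 3→4:
  ẍ = (ẋ'−ẋ)/dt = (0.815260440−0.850447667)/0.043739 = -0.804482
  θ̈ = (θ̇'−θ̇)/dt = (-1.059224589−-1.093814379)/0.043739 = 0.790823
  sinθ=-0.000173, cosθ=1.000000
  F = (M+m)·ẍ + m·l·cosθ·θ̈ − m·l·sinθ·θ̇² = -1.183941 + 0.217936 − -0.000057 = -0.965948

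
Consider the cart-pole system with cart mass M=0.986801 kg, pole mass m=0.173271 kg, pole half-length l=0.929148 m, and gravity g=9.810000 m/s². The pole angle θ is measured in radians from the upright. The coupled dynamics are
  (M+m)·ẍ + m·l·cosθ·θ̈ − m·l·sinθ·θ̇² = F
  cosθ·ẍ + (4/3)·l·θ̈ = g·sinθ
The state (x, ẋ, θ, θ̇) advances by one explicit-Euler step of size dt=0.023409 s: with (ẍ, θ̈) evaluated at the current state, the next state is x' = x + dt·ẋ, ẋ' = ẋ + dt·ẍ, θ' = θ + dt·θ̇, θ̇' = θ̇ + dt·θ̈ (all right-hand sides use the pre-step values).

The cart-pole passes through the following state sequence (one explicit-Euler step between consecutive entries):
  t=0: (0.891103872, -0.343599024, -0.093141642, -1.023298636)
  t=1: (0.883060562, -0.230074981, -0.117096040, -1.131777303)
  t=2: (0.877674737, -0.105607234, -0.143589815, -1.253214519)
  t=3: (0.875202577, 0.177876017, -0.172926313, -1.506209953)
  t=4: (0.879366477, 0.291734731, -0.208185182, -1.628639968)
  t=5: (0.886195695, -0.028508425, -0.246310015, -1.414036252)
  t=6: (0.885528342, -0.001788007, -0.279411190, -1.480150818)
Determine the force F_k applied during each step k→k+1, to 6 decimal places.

F_0 = 4.898729 N
F_1 = 5.362839 N
F_2 = 12.362608 N
F_3 = 4.875855 N
F_4 = -14.337863 N
F_5 = 0.961688 N

step 0→1:
  ẍ = (ẋ'−ẋ)/dt = (-0.230074981−-0.343599024)/0.023409 = 4.849590
  θ̈ = (θ̇'−θ̇)/dt = (-1.131777303−-1.023298636)/0.023409 = -4.634058
  sinθ=-0.093007, cosθ=0.995665
  F = (M+m)·ẍ + m·l·cosθ·θ̈ − m·l·sinθ·θ̇² = 5.625873 + -0.742824 − -0.015679 = 4.898729
step 1→2:
  ẍ = (ẋ'−ẋ)/dt = (-0.105607234−-0.230074981)/0.023409 = 5.317089
  θ̈ = (θ̇'−θ̇)/dt = (-1.253214519−-1.131777303)/0.023409 = -5.187629
  sinθ=-0.116829, cosθ=0.993152
  F = (M+m)·ẍ + m·l·cosθ·θ̈ − m·l·sinθ·θ̇² = 6.168207 + -0.829460 − -0.024093 = 5.362839
step 2→3:
  ẍ = (ẋ'−ẋ)/dt = (0.177876017−-0.105607234)/0.023409 = 12.110011
  θ̈ = (θ̇'−θ̇)/dt = (-1.506209953−-1.253214519)/0.023409 = -10.807614
  sinθ=-0.143097, cosθ=0.989709
  F = (M+m)·ẍ + m·l·cosθ·θ̈ − m·l·sinθ·θ̇² = 14.048485 + -1.722059 − -0.036182 = 12.362608
step 3→4:
  ẍ = (ẋ'−ẋ)/dt = (0.291734731−0.177876017)/0.023409 = 4.863886
  θ̈ = (θ̇'−θ̇)/dt = (-1.628639968−-1.506209953)/0.023409 = -5.230040
  sinθ=-0.172066, cosθ=0.985085
  F = (M+m)·ẍ + m·l·cosθ·θ̈ − m·l·sinθ·θ̇² = 5.642458 + -0.829449 − -0.062846 = 4.875855
step 4→5:
  ẍ = (ẋ'−ẋ)/dt = (-0.028508425−0.291734731)/0.023409 = -13.680343
  θ̈ = (θ̇'−θ̇)/dt = (-1.414036252−-1.628639968)/0.023409 = 9.167573
  sinθ=-0.206685, cosθ=0.978408
  F = (M+m)·ẍ + m·l·cosθ·θ̈ − m·l·sinθ·θ̇² = -15.870183 + 1.444059 − -0.088261 = -14.337863
step 5→6:
  ẍ = (ẋ'−ẋ)/dt = (-0.001788007−-0.028508425)/0.023409 = 1.141459
  θ̈ = (θ̇'−θ̇)/dt = (-1.480150818−-1.414036252)/0.023409 = -2.824322
  sinθ=-0.243827, cosθ=0.969819
  F = (M+m)·ẍ + m·l·cosθ·θ̈ − m·l·sinθ·θ̇² = 1.324175 + -0.440977 − -0.078490 = 0.961688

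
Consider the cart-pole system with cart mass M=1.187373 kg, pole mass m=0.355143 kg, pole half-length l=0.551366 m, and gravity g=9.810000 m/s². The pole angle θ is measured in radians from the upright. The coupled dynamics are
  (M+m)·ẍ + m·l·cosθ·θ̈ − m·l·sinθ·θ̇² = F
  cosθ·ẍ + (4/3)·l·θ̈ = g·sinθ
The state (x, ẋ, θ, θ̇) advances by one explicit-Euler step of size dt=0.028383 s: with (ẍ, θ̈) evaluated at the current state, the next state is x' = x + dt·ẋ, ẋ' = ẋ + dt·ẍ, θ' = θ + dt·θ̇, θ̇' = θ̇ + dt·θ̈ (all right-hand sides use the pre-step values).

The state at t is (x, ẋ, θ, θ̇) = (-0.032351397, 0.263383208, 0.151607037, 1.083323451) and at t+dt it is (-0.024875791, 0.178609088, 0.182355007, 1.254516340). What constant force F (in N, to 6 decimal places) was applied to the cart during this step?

F = -3.474372 N

ẍ = (ẋ'−ẋ)/dt = (0.178609088−0.263383208)/0.028383 = -2.986792
θ̈ = (θ̇'−θ̇)/dt = (1.254516340−1.083323451)/0.028383 = 6.031529
sinθ=0.151027, cosθ=0.988530
F = (M+m)·ẍ + m·l·cosθ·θ̈ − m·l·sinθ·θ̇² = -4.607175 + 1.167509 − 0.034707 = -3.474372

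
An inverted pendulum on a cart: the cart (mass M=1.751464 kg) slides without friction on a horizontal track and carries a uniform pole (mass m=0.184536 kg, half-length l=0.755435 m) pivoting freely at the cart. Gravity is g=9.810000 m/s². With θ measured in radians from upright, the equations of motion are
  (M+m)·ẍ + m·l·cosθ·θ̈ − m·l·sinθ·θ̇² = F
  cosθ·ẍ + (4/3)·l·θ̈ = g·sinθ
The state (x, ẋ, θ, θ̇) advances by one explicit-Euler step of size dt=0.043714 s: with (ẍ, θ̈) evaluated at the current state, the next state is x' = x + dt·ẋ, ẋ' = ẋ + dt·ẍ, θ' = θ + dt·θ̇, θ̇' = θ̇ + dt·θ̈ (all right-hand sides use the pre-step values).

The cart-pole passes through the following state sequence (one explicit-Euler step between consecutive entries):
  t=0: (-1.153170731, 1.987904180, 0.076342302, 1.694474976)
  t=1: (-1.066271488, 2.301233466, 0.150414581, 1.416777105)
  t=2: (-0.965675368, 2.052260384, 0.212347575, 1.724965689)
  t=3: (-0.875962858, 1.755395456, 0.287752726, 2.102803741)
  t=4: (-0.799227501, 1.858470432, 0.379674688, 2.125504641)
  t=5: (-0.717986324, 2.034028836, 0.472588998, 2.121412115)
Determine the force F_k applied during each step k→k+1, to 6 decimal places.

step 0→1:
  ẍ = (ẋ'−ẋ)/dt = (2.301233466−1.987904180)/0.043714 = 7.167710
  θ̈ = (θ̇'−θ̇)/dt = (1.416777105−1.694474976)/0.043714 = -6.352607
  sinθ=0.076268, cosθ=0.997087
  F = (M+m)·ẍ + m·l·cosθ·θ̈ − m·l·sinθ·θ̇² = 13.876687 + -0.883006 − 0.030528 = 12.963154
step 1→2:
  ẍ = (ẋ'−ẋ)/dt = (2.052260384−2.301233466)/0.043714 = -5.695500
  θ̈ = (θ̇'−θ̇)/dt = (1.724965689−1.416777105)/0.043714 = 7.050112
  sinθ=0.149848, cosθ=0.988709
  F = (M+m)·ẍ + m·l·cosθ·θ̈ − m·l·sinθ·θ̇² = -11.026488 + 0.971724 − 0.041931 = -10.096695
step 2→3:
  ẍ = (ẋ'−ẋ)/dt = (1.755395456−2.052260384)/0.043714 = -6.791072
  θ̈ = (θ̇'−θ̇)/dt = (2.102803741−1.724965689)/0.043714 = 8.643411
  sinθ=0.210755, cosθ=0.977539
  F = (M+m)·ẍ + m·l·cosθ·θ̈ − m·l·sinθ·θ̇² = -13.147516 + 1.177870 − 0.087421 = -12.057067
step 3→4:
  ẍ = (ẋ'−ẋ)/dt = (1.858470432−1.755395456)/0.043714 = 2.357940
  θ̈ = (θ̇'−θ̇)/dt = (2.125504641−2.102803741)/0.043714 = 0.519305
  sinθ=0.283798, cosθ=0.958884
  F = (M+m)·ẍ + m·l·cosθ·θ̈ − m·l·sinθ·θ̇² = 4.564971 + 0.069417 − 0.174938 = 4.459450
step 4→5:
  ẍ = (ẋ'−ẋ)/dt = (2.034028836−1.858470432)/0.043714 = 4.016068
  θ̈ = (θ̇'−θ̇)/dt = (2.121412115−2.125504641)/0.043714 = -0.093620
  sinθ=0.370618, cosθ=0.928785
  F = (M+m)·ẍ + m·l·cosθ·θ̈ − m·l·sinθ·θ̇² = 7.775108 + -0.012122 − 0.233415 = 7.529571

F_0 = 12.963154 N
F_1 = -10.096695 N
F_2 = -12.057067 N
F_3 = 4.459450 N
F_4 = 7.529571 N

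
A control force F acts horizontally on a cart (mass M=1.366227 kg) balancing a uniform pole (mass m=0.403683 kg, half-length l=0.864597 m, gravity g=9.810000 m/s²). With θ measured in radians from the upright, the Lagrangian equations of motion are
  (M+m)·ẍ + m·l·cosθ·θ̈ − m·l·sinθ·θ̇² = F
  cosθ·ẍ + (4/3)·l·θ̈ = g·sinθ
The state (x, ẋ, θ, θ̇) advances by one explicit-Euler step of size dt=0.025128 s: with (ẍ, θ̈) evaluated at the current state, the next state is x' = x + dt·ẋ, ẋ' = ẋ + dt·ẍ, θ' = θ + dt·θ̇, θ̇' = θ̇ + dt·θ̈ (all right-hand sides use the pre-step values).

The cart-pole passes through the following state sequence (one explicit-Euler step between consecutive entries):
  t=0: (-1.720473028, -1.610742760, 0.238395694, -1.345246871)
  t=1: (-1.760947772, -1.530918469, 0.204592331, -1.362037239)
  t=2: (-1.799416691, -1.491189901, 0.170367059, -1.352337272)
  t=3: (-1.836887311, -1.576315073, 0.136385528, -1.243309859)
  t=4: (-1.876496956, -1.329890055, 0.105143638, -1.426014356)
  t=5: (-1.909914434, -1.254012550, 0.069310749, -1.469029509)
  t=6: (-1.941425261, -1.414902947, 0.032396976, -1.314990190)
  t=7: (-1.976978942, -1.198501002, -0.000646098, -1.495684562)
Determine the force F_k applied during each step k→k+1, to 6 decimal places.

F_0 = 5.246712 N
F_1 = 2.798684 N
F_2 = -4.611631 N
F_3 = 14.769615 N
F_4 = 4.675830 N
F_5 = -9.250163 N
F_6 = 12.714395 N

step 0→1:
  ẍ = (ẋ'−ẋ)/dt = (-1.530918469−-1.610742760)/0.025128 = 3.176707
  θ̈ = (θ̇'−θ̇)/dt = (-1.362037239−-1.345246871)/0.025128 = -0.668194
  sinθ=0.236144, cosθ=0.971718
  F = (M+m)·ẍ + m·l·cosθ·θ̈ − m·l·sinθ·θ̇² = 5.622485 + -0.226619 − 0.149154 = 5.246712
step 1→2:
  ẍ = (ẋ'−ẋ)/dt = (-1.491189901−-1.530918469)/0.025128 = 1.581048
  θ̈ = (θ̇'−θ̇)/dt = (-1.352337272−-1.362037239)/0.025128 = 0.386022
  sinθ=0.203168, cosθ=0.979144
  F = (M+m)·ẍ + m·l·cosθ·θ̈ − m·l·sinθ·θ̇² = 2.798312 + 0.131921 − 0.131549 = 2.798684
step 2→3:
  ẍ = (ẋ'−ẋ)/dt = (-1.576315073−-1.491189901)/0.025128 = -3.387662
  θ̈ = (θ̇'−θ̇)/dt = (-1.243309859−-1.352337272)/0.025128 = 4.338881
  sinθ=0.169544, cosθ=0.985523
  F = (M+m)·ẍ + m·l·cosθ·θ̈ − m·l·sinθ·θ̇² = -5.995857 + 1.492446 − 0.108220 = -4.611631
step 3→4:
  ẍ = (ẋ'−ẋ)/dt = (-1.329890055−-1.576315073)/0.025128 = 9.806790
  θ̈ = (θ̇'−θ̇)/dt = (-1.426014356−-1.243309859)/0.025128 = -7.270953
  sinθ=0.135963, cosθ=0.990714
  F = (M+m)·ẍ + m·l·cosθ·θ̈ − m·l·sinθ·θ̇² = 17.357136 + -2.514165 − 0.073356 = 14.769615
step 4→5:
  ẍ = (ẋ'−ẋ)/dt = (-1.254012550−-1.329890055)/0.025128 = 3.019640
  θ̈ = (θ̇'−θ̇)/dt = (-1.469029509−-1.426014356)/0.025128 = -1.711841
  sinθ=0.104950, cosθ=0.994477
  F = (M+m)·ẍ + m·l·cosθ·θ̈ − m·l·sinθ·θ̇² = 5.344490 + -0.594173 − 0.074488 = 4.675830
step 5→6:
  ẍ = (ẋ'−ẋ)/dt = (-1.414902947−-1.254012550)/0.025128 = -6.402833
  θ̈ = (θ̇'−θ̇)/dt = (-1.314990190−-1.469029509)/0.025128 = 6.130186
  sinθ=0.069255, cosθ=0.997599
  F = (M+m)·ẍ + m·l·cosθ·θ̈ − m·l·sinθ·θ̇² = -11.332439 + 2.134439 − 0.052164 = -9.250163
step 6→7:
  ẍ = (ẋ'−ẋ)/dt = (-1.198501002−-1.414902947)/0.025128 = 8.611984
  θ̈ = (θ̇'−θ̇)/dt = (-1.495684562−-1.314990190)/0.025128 = -7.190957
  sinθ=0.032391, cosθ=0.999475
  F = (M+m)·ẍ + m·l·cosθ·θ̈ − m·l·sinθ·θ̇² = 15.242437 + -2.508493 − 0.019549 = 12.714395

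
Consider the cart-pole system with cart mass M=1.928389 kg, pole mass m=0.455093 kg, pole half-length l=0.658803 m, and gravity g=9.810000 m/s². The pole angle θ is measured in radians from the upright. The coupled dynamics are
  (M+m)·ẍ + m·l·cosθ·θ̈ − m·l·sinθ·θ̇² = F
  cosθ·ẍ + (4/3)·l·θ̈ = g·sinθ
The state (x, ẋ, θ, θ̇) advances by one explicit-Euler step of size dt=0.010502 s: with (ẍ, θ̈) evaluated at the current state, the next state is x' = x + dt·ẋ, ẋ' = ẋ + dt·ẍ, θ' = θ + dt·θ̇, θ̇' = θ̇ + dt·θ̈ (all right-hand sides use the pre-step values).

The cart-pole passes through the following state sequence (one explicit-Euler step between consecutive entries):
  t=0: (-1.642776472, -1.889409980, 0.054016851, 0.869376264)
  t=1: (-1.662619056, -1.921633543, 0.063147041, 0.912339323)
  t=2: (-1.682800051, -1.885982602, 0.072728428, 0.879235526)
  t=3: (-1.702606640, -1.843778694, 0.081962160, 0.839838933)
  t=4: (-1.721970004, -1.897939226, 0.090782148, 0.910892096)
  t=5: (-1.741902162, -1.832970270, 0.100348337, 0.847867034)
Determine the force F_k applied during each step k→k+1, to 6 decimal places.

F_0 = -6.100792 N
F_1 = 7.132232 N
F_2 = 8.439807 N
F_3 = -10.287666 N
F_4 = 12.930617 N

step 0→1:
  ẍ = (ẋ'−ẋ)/dt = (-1.921633543−-1.889409980)/0.010502 = -3.068326
  θ̈ = (θ̇'−θ̇)/dt = (0.912339323−0.869376264)/0.010502 = 4.090941
  sinθ=0.053991, cosθ=0.998541
  F = (M+m)·ẍ + m·l·cosθ·θ̈ − m·l·sinθ·θ̇² = -7.313300 + 1.224743 − 0.012235 = -6.100792
step 1→2:
  ẍ = (ẋ'−ẋ)/dt = (-1.885982602−-1.921633543)/0.010502 = 3.394681
  θ̈ = (θ̇'−θ̇)/dt = (0.879235526−0.912339323)/0.010502 = -3.152142
  sinθ=0.063105, cosθ=0.998007
  F = (M+m)·ẍ + m·l·cosθ·θ̈ − m·l·sinθ·θ̇² = 8.091161 + -0.943181 − 0.015748 = 7.132232
step 2→3:
  ẍ = (ẋ'−ẋ)/dt = (-1.843778694−-1.885982602)/0.010502 = 4.018654
  θ̈ = (θ̇'−θ̇)/dt = (0.839838933−0.879235526)/0.010502 = -3.751342
  sinθ=0.072664, cosθ=0.997356
  F = (M+m)·ẍ + m·l·cosθ·θ̈ − m·l·sinθ·θ̇² = 9.578390 + -1.121741 − 0.016842 = 8.439807
step 3→4:
  ẍ = (ẋ'−ẋ)/dt = (-1.897939226−-1.843778694)/0.010502 = -5.157164
  θ̈ = (θ̇'−θ̇)/dt = (0.910892096−0.839838933)/0.010502 = 6.765679
  sinθ=0.081870, cosθ=0.996643
  F = (M+m)·ẍ + m·l·cosθ·θ̈ − m·l·sinθ·θ̇² = -12.292006 + 2.021654 − 0.017313 = -10.287666
step 4→5:
  ẍ = (ẋ'−ẋ)/dt = (-1.832970270−-1.897939226)/0.010502 = 6.186341
  θ̈ = (θ̇'−θ̇)/dt = (0.847867034−0.910892096)/0.010502 = -6.001244
  sinθ=0.090658, cosθ=0.995882
  F = (M+m)·ẍ + m·l·cosθ·θ̈ − m·l·sinθ·θ̇² = 14.745033 + -1.791864 − 0.022552 = 12.930617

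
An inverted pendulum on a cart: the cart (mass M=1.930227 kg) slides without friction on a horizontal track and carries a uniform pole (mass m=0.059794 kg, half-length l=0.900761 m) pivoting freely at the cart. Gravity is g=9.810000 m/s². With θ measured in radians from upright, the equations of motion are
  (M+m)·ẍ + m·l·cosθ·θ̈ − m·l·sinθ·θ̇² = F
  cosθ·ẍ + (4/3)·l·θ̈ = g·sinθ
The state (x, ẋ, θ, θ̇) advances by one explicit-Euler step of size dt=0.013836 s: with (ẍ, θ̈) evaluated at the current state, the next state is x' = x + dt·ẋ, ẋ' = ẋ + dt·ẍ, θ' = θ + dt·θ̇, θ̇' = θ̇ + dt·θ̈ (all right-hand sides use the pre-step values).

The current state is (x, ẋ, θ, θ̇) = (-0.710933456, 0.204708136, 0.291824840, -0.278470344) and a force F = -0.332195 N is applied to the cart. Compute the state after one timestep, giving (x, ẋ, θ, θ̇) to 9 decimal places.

sinθ=0.287700390, cosθ=0.957720463
temp = (F + m·l·θ̇²·sinθ)/(M+m) = (-0.332195 + 0.001201616)/1.990021 = -0.166326579
θ̈ = (g·sinθ − cosθ·temp)/(l·(4/3 − m·cos²θ/(M+m))) = 2.534994956
ẍ = temp − m·l·θ̈·cosθ/(M+m) = -0.232035659
Euler: x'=-0.710933456+0.013836·0.204708136=-0.708101114, ẋ'=0.204708136+0.013836·-0.232035659=0.201497691
       θ'=0.291824840+0.013836·-0.278470344=0.287971924, θ̇'=-0.278470344+0.013836·2.534994956=-0.243396154

(-0.708101114, 0.201497691, 0.287971924, -0.243396154)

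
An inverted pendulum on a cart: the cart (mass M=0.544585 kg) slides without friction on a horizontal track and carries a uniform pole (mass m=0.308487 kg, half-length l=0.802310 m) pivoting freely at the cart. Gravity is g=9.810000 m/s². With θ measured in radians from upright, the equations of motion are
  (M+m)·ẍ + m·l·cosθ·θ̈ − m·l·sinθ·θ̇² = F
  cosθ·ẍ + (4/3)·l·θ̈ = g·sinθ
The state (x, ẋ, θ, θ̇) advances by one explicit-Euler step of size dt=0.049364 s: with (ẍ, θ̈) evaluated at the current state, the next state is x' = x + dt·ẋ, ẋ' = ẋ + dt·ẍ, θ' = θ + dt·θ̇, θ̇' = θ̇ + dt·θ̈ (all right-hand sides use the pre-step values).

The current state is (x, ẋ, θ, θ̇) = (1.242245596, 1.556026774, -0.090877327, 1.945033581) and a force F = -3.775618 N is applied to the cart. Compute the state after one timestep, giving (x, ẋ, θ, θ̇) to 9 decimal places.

sinθ=-0.090752291, cosθ=0.995873497
temp = (F + m·l·θ̇²·sinθ)/(M+m) = (-3.775618 + -0.084974942)/0.853072 = -4.525518294
θ̈ = (g·sinθ − cosθ·temp)/(l·(4/3 − m·cos²θ/(M+m))) = 4.624728268
ẍ = temp − m·l·θ̈·cosθ/(M+m) = -5.861756176
Euler: x'=1.242245596+0.049364·1.556026774=1.319057302, ẋ'=1.556026774+0.049364·-5.861756176=1.266667042
       θ'=-0.090877327+0.049364·1.945033581=0.005137311, θ̇'=1.945033581+0.049364·4.624728268=2.173328667

(1.319057302, 1.266667042, 0.005137311, 2.173328667)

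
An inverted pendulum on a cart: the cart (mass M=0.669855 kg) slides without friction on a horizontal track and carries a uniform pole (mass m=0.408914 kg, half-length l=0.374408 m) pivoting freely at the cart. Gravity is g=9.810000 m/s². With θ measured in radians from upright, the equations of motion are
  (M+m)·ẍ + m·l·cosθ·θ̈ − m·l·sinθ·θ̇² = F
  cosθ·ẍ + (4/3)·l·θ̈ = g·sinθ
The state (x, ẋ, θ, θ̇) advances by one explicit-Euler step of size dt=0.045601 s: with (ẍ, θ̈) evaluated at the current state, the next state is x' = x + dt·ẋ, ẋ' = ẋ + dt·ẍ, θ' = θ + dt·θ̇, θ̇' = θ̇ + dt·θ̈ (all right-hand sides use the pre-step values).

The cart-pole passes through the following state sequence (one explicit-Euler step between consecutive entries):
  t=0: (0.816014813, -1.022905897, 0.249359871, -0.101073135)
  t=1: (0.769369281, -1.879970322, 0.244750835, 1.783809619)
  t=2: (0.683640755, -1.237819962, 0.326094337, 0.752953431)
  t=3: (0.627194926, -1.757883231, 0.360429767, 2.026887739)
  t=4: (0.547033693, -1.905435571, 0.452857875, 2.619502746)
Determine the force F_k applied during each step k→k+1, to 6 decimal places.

F_0 = -14.143129 N
F_1 = 11.715261 N
F_2 = -8.279081 N
F_3 = -1.850627 N

step 0→1:
  ẍ = (ẋ'−ẋ)/dt = (-1.879970322−-1.022905897)/0.045601 = -18.794860
  θ̈ = (θ̇'−θ̇)/dt = (1.783809619−-0.101073135)/0.045601 = 41.334242
  sinθ=0.246784, cosθ=0.969071
  F = (M+m)·ẍ + m·l·cosθ·θ̈ − m·l·sinθ·θ̇² = -20.275313 + 6.132570 − 0.000386 = -14.143129
step 1→2:
  ẍ = (ẋ'−ẋ)/dt = (-1.237819962−-1.879970322)/0.045601 = 14.081936
  θ̈ = (θ̇'−θ̇)/dt = (0.752953431−1.783809619)/0.045601 = -22.606000
  sinθ=0.242315, cosθ=0.970198
  F = (M+m)·ẍ + m·l·cosθ·θ̈ − m·l·sinθ·θ̇² = 15.191156 + -3.357848 − 0.118047 = 11.715261
step 2→3:
  ẍ = (ẋ'−ẋ)/dt = (-1.757883231−-1.237819962)/0.045601 = -11.404646
  θ̈ = (θ̇'−θ̇)/dt = (2.026887739−0.752953431)/0.045601 = 27.936543
  sinθ=0.320346, cosθ=0.947301
  F = (M+m)·ẍ + m·l·cosθ·θ̈ − m·l·sinθ·θ̇² = -12.302979 + 4.051703 − 0.027806 = -8.279081
step 3→4:
  ẍ = (ẋ'−ẋ)/dt = (-1.905435571−-1.757883231)/0.045601 = -3.235726
  θ̈ = (θ̇'−θ̇)/dt = (2.619502746−2.026887739)/0.045601 = 12.995658
  sinθ=0.352676, cosθ=0.935745
  F = (M+m)·ẍ + m·l·cosθ·θ̈ − m·l·sinθ·θ̇² = -3.490601 + 1.861800 − 0.221826 = -1.850627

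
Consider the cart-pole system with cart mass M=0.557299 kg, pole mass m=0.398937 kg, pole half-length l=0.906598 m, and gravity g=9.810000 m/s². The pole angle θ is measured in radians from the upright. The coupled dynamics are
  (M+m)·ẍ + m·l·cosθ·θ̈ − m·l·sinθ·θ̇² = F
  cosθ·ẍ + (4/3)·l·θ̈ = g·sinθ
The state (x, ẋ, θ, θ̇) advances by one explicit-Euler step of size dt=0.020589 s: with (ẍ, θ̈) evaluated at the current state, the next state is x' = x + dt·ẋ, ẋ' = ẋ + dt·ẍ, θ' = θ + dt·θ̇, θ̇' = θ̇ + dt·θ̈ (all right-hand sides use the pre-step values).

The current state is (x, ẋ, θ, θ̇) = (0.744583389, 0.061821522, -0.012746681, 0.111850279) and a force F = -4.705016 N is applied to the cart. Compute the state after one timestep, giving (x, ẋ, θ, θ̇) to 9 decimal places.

(0.745856232, -0.084435038, -0.010443796, 0.230704113)

sinθ=-0.012746336, cosθ=0.999918762
temp = (F + m·l·θ̇²·sinθ)/(M+m) = (-4.705016 + -0.000057674)/0.956236 = -4.920410520
θ̈ = (g·sinθ − cosθ·temp)/(l·(4/3 − m·cos²θ/(M+m))) = 5.772686113
ẍ = temp − m·l·θ̈·cosθ/(M+m) = -7.103626217
Euler: x'=0.744583389+0.020589·0.061821522=0.745856232, ẋ'=0.061821522+0.020589·-7.103626217=-0.084435038
       θ'=-0.012746681+0.020589·0.111850279=-0.010443796, θ̇'=0.111850279+0.020589·5.772686113=0.230704113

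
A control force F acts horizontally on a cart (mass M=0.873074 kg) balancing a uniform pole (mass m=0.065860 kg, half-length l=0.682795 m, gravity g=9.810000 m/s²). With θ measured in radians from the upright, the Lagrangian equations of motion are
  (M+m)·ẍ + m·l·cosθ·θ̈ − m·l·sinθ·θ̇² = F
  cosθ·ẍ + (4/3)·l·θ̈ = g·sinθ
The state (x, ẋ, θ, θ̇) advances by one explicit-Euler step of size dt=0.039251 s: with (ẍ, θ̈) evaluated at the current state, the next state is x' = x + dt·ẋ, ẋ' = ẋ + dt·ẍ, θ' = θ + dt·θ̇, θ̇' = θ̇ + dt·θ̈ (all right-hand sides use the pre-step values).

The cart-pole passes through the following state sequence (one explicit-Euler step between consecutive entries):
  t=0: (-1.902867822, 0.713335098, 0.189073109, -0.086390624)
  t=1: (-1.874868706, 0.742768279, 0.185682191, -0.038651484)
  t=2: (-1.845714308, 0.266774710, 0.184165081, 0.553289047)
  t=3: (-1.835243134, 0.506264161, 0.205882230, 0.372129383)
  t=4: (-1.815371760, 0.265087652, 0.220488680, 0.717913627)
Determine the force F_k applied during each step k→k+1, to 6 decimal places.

F_0 = 0.757735 N
F_1 = -10.719872 N
F_2 = 5.522332 N
F_3 = -5.382733 N

step 0→1:
  ẍ = (ẋ'−ẋ)/dt = (0.742768279−0.713335098)/0.039251 = 0.749871
  θ̈ = (θ̇'−θ̇)/dt = (-0.038651484−-0.086390624)/0.039251 = 1.216253
  sinθ=0.187949, cosθ=0.982179
  F = (M+m)·ẍ + m·l·cosθ·θ̈ − m·l·sinθ·θ̇² = 0.704079 + 0.053719 − 0.000063 = 0.757735
step 1→2:
  ẍ = (ẋ'−ẋ)/dt = (0.266774710−0.742768279)/0.039251 = -12.126916
  θ̈ = (θ̇'−θ̇)/dt = (0.553289047−-0.038651484)/0.039251 = 15.080903
  sinθ=0.184617, cosθ=0.982811
  F = (M+m)·ẍ + m·l·cosθ·θ̈ − m·l·sinθ·θ̇² = -11.386374 + 0.666514 − 0.000012 = -10.719872
step 2→3:
  ẍ = (ẋ'−ẋ)/dt = (0.506264161−0.266774710)/0.039251 = 6.101487
  θ̈ = (θ̇'−θ̇)/dt = (0.372129383−0.553289047)/0.039251 = -4.615415
  sinθ=0.183126, cosθ=0.983089
  F = (M+m)·ẍ + m·l·cosθ·θ̈ − m·l·sinθ·θ̇² = 5.728893 + -0.204040 − 0.002521 = 5.522332
step 3→4:
  ẍ = (ẋ'−ẋ)/dt = (0.265087652−0.506264161)/0.039251 = -6.144468
  θ̈ = (θ̇'−θ̇)/dt = (0.717913627−0.372129383)/0.039251 = 8.809565
  sinθ=0.204431, cosθ=0.978881
  F = (M+m)·ẍ + m·l·cosθ·θ̈ − m·l·sinθ·θ̇² = -5.769250 + 0.387790 − 0.001273 = -5.382733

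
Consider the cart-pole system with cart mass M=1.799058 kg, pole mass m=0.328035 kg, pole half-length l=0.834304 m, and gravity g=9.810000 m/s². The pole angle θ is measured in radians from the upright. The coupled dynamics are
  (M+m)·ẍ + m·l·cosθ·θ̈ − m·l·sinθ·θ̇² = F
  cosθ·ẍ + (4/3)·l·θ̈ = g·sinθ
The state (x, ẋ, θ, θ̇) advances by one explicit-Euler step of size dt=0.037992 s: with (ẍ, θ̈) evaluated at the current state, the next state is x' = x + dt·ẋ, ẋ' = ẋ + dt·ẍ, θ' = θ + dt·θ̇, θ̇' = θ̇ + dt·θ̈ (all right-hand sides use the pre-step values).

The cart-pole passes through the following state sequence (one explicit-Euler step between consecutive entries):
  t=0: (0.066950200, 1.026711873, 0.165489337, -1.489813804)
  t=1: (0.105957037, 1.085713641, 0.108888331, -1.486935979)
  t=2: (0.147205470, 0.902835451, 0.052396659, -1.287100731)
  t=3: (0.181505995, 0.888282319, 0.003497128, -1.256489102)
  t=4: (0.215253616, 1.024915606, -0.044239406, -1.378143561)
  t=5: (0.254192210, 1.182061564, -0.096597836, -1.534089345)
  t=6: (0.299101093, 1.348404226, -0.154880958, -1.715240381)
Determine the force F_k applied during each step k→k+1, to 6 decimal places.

F_0 = 3.223766 N
F_1 = -8.873711 N
F_2 = -0.618332 N
F_3 = 6.771952 N
F_4 = 7.698984 N
F_5 = 8.076436 N

step 0→1:
  ẍ = (ẋ'−ẋ)/dt = (1.085713641−1.026711873)/0.037992 = 1.553005
  θ̈ = (θ̇'−θ̇)/dt = (-1.486935979−-1.489813804)/0.037992 = 0.075748
  sinθ=0.164735, cosθ=0.986338
  F = (M+m)·ẍ + m·l·cosθ·θ̈ − m·l·sinθ·θ̇² = 3.303386 + 0.020448 − 0.100068 = 3.223766
step 1→2:
  ẍ = (ẋ'−ẋ)/dt = (0.902835451−1.085713641)/0.037992 = -4.813597
  θ̈ = (θ̇'−θ̇)/dt = (-1.287100731−-1.486935979)/0.037992 = 5.259930
  sinθ=0.108673, cosθ=0.994078
  F = (M+m)·ẍ + m·l·cosθ·θ̈ − m·l·sinθ·θ̇² = -10.238969 + 1.431017 − 0.065758 = -8.873711
step 2→3:
  ẍ = (ẋ'−ẋ)/dt = (0.888282319−0.902835451)/0.037992 = -0.383058
  θ̈ = (θ̇'−θ̇)/dt = (-1.256489102−-1.287100731)/0.037992 = 0.805739
  sinθ=0.052373, cosθ=0.998628
  F = (M+m)·ẍ + m·l·cosθ·θ̈ − m·l·sinθ·θ̇² = -0.814800 + 0.220213 − 0.023745 = -0.618332
step 3→4:
  ẍ = (ẋ'−ẋ)/dt = (1.024915606−0.888282319)/0.037992 = 3.596370
  θ̈ = (θ̇'−θ̇)/dt = (-1.378143561−-1.256489102)/0.037992 = -3.202107
  sinθ=0.003497, cosθ=0.999994
  F = (M+m)·ẍ + m·l·cosθ·θ̈ − m·l·sinθ·θ̇² = 7.649813 + -0.876350 − 0.001511 = 6.771952
step 4→5:
  ẍ = (ẋ'−ẋ)/dt = (1.182061564−1.024915606)/0.037992 = 4.136291
  θ̈ = (θ̇'−θ̇)/dt = (-1.534089345−-1.378143561)/0.037992 = -4.104701
  sinθ=-0.044225, cosθ=0.999022
  F = (M+m)·ẍ + m·l·cosθ·θ̈ − m·l·sinθ·θ̇² = 8.798275 + -1.122279 − -0.022988 = 7.698984
step 5→6:
  ẍ = (ẋ'−ẋ)/dt = (1.348404226−1.182061564)/0.037992 = 4.378360
  θ̈ = (θ̇'−θ̇)/dt = (-1.715240381−-1.534089345)/0.037992 = -4.768136
  sinθ=-0.096448, cosθ=0.995338
  F = (M+m)·ẍ + m·l·cosθ·θ̈ − m·l·sinθ·θ̇² = 9.313179 + -1.298864 − -0.062121 = 8.076436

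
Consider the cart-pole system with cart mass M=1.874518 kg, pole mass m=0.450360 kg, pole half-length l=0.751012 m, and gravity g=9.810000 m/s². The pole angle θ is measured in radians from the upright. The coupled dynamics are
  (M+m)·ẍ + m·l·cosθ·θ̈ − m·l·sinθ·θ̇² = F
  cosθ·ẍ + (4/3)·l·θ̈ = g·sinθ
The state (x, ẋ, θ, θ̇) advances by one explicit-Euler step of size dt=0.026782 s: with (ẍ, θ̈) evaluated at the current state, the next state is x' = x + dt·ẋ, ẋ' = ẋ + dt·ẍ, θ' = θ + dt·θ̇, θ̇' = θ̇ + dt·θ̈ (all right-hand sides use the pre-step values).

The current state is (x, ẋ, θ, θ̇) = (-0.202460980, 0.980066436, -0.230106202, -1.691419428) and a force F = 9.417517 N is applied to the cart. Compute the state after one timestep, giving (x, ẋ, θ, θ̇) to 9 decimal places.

sinθ=-0.228080928, cosθ=0.973642178
temp = (F + m·l·θ̇²·sinθ)/(M+m) = (9.417517 + -0.220697944)/2.324878 = 3.955828674
θ̈ = (g·sinθ − cosθ·temp)/(l·(4/3 − m·cos²θ/(M+m))) = -7.052095760
ẍ = temp − m·l·θ̈·cosθ/(M+m) = 4.954733472
Euler: x'=-0.202460980+0.026782·0.980066436=-0.176212841, ẋ'=0.980066436+0.026782·4.954733472=1.112764108
       θ'=-0.230106202+0.026782·-1.691419428=-0.275405797, θ̇'=-1.691419428+0.026782·-7.052095760=-1.880288657

(-0.176212841, 1.112764108, -0.275405797, -1.880288657)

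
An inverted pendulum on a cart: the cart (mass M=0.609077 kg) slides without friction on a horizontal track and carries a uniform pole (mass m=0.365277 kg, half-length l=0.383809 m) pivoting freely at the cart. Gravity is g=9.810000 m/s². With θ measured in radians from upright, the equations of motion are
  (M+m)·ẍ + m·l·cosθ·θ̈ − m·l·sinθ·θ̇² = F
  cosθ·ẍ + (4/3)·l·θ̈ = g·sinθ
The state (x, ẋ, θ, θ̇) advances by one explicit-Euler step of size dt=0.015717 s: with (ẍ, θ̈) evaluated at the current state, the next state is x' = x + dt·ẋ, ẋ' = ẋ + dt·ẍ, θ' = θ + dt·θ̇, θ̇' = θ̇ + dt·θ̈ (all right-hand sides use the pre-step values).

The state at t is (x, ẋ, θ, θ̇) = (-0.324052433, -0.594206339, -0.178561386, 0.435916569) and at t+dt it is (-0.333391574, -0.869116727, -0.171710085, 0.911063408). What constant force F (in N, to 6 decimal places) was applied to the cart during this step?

F = -12.867013 N

ẍ = (ẋ'−ẋ)/dt = (-0.869116727−-0.594206339)/0.015717 = -17.491276
θ̈ = (θ̇'−θ̇)/dt = (0.911063408−0.435916569)/0.015717 = 30.231395
sinθ=-0.177614, cosθ=0.984100
F = (M+m)·ẍ + m·l·cosθ·θ̈ − m·l·sinθ·θ̇² = -17.042695 + 4.170950 − -0.004732 = -12.867013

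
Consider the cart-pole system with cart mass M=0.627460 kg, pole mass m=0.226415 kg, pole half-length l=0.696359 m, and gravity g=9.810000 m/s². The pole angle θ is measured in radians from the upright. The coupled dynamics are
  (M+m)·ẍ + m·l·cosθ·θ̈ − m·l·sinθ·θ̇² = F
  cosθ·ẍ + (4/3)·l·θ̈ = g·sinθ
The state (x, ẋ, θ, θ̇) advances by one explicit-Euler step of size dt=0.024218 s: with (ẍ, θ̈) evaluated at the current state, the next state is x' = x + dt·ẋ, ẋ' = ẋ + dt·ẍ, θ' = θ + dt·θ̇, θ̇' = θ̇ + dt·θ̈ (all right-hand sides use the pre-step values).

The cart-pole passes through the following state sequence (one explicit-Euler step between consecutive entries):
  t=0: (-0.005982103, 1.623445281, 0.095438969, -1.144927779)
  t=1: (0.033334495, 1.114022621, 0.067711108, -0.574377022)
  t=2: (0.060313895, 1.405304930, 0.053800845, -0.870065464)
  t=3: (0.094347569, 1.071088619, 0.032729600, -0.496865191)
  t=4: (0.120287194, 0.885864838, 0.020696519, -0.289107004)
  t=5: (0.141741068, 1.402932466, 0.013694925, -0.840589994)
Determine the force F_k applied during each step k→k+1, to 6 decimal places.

step 0→1:
  ẍ = (ẋ'−ẋ)/dt = (1.114022621−1.623445281)/0.024218 = -21.034877
  θ̈ = (θ̇'−θ̇)/dt = (-0.574377022−-1.144927779)/0.024218 = 23.558954
  sinθ=0.095294, cosθ=0.995449
  F = (M+m)·ẍ + m·l·cosθ·θ̈ − m·l·sinθ·θ̇² = -17.961156 + 3.697545 − 0.019695 = -14.283306
step 1→2:
  ẍ = (ẋ'−ẋ)/dt = (1.405304930−1.114022621)/0.024218 = 12.027513
  θ̈ = (θ̇'−θ̇)/dt = (-0.870065464−-0.574377022)/0.024218 = -12.209449
  sinθ=0.067659, cosθ=0.997708
  F = (M+m)·ẍ + m·l·cosθ·θ̈ − m·l·sinθ·θ̇² = 10.269993 + -1.920605 − 0.003519 = 8.345868
step 2→3:
  ẍ = (ẋ'−ẋ)/dt = (1.071088619−1.405304930)/0.024218 = -13.800327
  θ̈ = (θ̇'−θ̇)/dt = (-0.496865191−-0.870065464)/0.024218 = 15.410037
  sinθ=0.053775, cosθ=0.998553
  F = (M+m)·ẍ + m·l·cosθ·θ̈ − m·l·sinθ·θ̇² = -11.783754 + 2.426125 − 0.006418 = -9.364047
step 3→4:
  ẍ = (ẋ'−ẋ)/dt = (0.885864838−1.071088619)/0.024218 = -7.648186
  θ̈ = (θ̇'−θ̇)/dt = (-0.289107004−-0.496865191)/0.024218 = 8.578668
  sinθ=0.032724, cosθ=0.999464
  F = (M+m)·ẍ + m·l·cosθ·θ̈ − m·l·sinθ·θ̇² = -6.530595 + 1.351841 − 0.001274 = -5.180028
step 4→5:
  ẍ = (ẋ'−ẋ)/dt = (1.402932466−0.885864838)/0.024218 = 21.350550
  θ̈ = (θ̇'−θ̇)/dt = (-0.840589994−-0.289107004)/0.024218 = -22.771616
  sinθ=0.020695, cosθ=0.999786
  F = (M+m)·ẍ + m·l·cosθ·θ̈ − m·l·sinθ·θ̇² = 18.230701 + -3.589543 − 0.000273 = 14.640885

F_0 = -14.283306 N
F_1 = 8.345868 N
F_2 = -9.364047 N
F_3 = -5.180028 N
F_4 = 14.640885 N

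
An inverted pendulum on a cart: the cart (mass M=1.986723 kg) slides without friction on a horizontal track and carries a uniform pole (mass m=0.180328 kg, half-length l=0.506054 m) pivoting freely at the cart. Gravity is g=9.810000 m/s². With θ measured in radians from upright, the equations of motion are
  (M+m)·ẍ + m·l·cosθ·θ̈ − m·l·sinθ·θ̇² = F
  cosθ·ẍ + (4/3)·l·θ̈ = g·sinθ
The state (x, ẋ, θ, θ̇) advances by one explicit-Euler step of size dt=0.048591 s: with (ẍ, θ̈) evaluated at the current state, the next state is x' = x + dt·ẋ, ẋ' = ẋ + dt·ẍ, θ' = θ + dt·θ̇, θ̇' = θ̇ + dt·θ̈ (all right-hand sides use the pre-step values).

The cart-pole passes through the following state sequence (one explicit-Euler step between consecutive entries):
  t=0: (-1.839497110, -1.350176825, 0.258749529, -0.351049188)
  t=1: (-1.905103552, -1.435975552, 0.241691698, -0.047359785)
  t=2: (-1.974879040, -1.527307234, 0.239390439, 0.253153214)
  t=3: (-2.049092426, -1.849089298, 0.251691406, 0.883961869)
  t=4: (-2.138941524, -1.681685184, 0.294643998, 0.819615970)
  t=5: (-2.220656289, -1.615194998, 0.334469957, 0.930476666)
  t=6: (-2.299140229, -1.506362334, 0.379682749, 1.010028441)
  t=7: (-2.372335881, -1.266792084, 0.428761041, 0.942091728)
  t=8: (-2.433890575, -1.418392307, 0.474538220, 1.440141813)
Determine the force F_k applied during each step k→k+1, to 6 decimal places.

step 0→1:
  ẍ = (ẋ'−ẋ)/dt = (-1.435975552−-1.350176825)/0.048591 = -1.765733
  θ̈ = (θ̇'−θ̇)/dt = (-0.047359785−-0.351049188)/0.048591 = 6.249911
  sinθ=0.255872, cosθ=0.966711
  F = (M+m)·ẍ + m·l·cosθ·θ̈ − m·l·sinθ·θ̇² = -3.826433 + 0.551354 − 0.002878 = -3.277957
step 1→2:
  ẍ = (ẋ'−ẋ)/dt = (-1.527307234−-1.435975552)/0.048591 = -1.879601
  θ̈ = (θ̇'−θ̇)/dt = (0.253153214−-0.047359785)/0.048591 = 6.184540
  sinθ=0.239345, cosθ=0.970934
  F = (M+m)·ẍ + m·l·cosθ·θ̈ − m·l·sinθ·θ̇² = -4.073191 + 0.547971 − 0.000049 = -3.525269
step 2→3:
  ẍ = (ẋ'−ẋ)/dt = (-1.849089298−-1.527307234)/0.048591 = -6.622256
  θ̈ = (θ̇'−θ̇)/dt = (0.883961869−0.253153214)/0.048591 = 12.982006
  sinθ=0.237110, cosθ=0.971483
  F = (M+m)·ẍ + m·l·cosθ·θ̈ − m·l·sinθ·θ̇² = -14.350767 + 1.150898 − 0.001387 = -13.201256
step 3→4:
  ẍ = (ẋ'−ẋ)/dt = (-1.681685184−-1.849089298)/0.048591 = 3.445167
  θ̈ = (θ̇'−θ̇)/dt = (0.819615970−0.883961869)/0.048591 = -1.324235
  sinθ=0.249042, cosθ=0.968493
  F = (M+m)·ẍ + m·l·cosθ·θ̈ − m·l·sinθ·θ̇² = 7.465853 + -0.117037 − 0.017758 = 7.331058
step 4→5:
  ẍ = (ẋ'−ẋ)/dt = (-1.615194998−-1.681685184)/0.048591 = 1.368364
  θ̈ = (θ̇'−θ̇)/dt = (0.930476666−0.819615970)/0.048591 = 2.281507
  sinθ=0.290399, cosθ=0.956906
  F = (M+m)·ẍ + m·l·cosθ·θ̈ − m·l·sinθ·θ̇² = 2.965315 + 0.199228 − 0.017802 = 3.146741
step 5→6:
  ẍ = (ẋ'−ẋ)/dt = (-1.506362334−-1.615194998)/0.048591 = 2.239770
  θ̈ = (θ̇'−θ̇)/dt = (1.010028441−0.930476666)/0.048591 = 1.637171
  sinθ=0.328269, cosθ=0.944584
  F = (M+m)·ẍ + m·l·cosθ·θ̈ − m·l·sinθ·θ̇² = 4.853696 + 0.141122 − 0.025936 = 4.968882
step 6→7:
  ẍ = (ẋ'−ẋ)/dt = (-1.266792084−-1.506362334)/0.048591 = 4.930342
  θ̈ = (θ̇'−θ̇)/dt = (0.942091728−1.010028441)/0.048591 = -1.398134
  sinθ=0.370626, cosθ=0.928782
  F = (M+m)·ẍ + m·l·cosθ·θ̈ − m·l·sinθ·θ̇² = 10.684303 + -0.118501 − 0.034503 = 10.531298
step 7→8:
  ẍ = (ẋ'−ẋ)/dt = (-1.418392307−-1.266792084)/0.048591 = -3.119924
  θ̈ = (θ̇'−θ̇)/dt = (1.440141813−0.942091728)/0.048591 = 10.249842
  sinθ=0.415744, cosθ=0.909482
  F = (M+m)·ẍ + m·l·cosθ·θ̈ − m·l·sinθ·θ̇² = -6.761034 + 0.850690 − 0.033672 = -5.944017

F_0 = -3.277957 N
F_1 = -3.525269 N
F_2 = -13.201256 N
F_3 = 7.331058 N
F_4 = 3.146741 N
F_5 = 4.968882 N
F_6 = 10.531298 N
F_7 = -5.944017 N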